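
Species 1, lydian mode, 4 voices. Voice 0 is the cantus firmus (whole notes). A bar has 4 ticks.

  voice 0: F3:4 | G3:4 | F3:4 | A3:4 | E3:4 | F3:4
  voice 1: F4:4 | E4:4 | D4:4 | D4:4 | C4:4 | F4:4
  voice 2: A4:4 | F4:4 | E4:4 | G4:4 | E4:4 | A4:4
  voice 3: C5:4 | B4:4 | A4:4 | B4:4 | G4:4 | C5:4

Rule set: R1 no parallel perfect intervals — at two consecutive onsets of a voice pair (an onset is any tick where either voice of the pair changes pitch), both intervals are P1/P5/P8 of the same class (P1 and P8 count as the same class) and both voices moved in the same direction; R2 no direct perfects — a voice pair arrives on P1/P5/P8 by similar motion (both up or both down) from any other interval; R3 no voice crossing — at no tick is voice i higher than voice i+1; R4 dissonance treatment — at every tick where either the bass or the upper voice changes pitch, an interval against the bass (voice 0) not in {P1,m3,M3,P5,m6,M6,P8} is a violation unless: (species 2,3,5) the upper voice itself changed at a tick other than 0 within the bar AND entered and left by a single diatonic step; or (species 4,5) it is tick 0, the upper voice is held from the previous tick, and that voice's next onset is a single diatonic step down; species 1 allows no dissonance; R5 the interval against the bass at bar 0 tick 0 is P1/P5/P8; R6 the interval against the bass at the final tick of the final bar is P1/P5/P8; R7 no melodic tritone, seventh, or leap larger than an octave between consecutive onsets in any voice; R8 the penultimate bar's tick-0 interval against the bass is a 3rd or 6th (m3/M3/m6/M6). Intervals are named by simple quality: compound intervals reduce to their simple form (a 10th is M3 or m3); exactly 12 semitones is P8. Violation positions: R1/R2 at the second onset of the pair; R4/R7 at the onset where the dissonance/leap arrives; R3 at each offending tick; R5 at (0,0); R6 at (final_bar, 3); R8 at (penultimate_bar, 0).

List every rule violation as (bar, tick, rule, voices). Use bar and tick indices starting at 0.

(0, 0, R5, (0, 2))
(1, 0, R1, (1, 3))
(1, 0, R4, (0, 2))
(2, 0, R1, (1, 3))
(2, 0, R4, (0, 2))
(3, 0, R4, (0, 1))
(3, 0, R4, (0, 2))
(3, 0, R4, (0, 3))
(4, 0, R2, (0, 2))
(4, 0, R2, (1, 3))
(4, 0, R8, (0, 2))
(5, 0, R1, (1, 3))
(5, 0, R2, (0, 1))
(5, 0, R2, (0, 3))
(5, 3, R6, (0, 2))

bar 0: v0=F3 v1=F4 v2=A4 v3=C5 downbeat P5
bar 1: v0=G3 v1=E4 v2=F4 v3=B4 downbeat M3
bar 2: v0=F3 v1=D4 v2=E4 v3=A4 downbeat M3
bar 3: v0=A3 v1=D4 v2=G4 v3=B4 downbeat M2
bar 4: v0=E3 v1=C4 v2=E4 v3=G4 downbeat m3
bar 5: v0=F3 v1=F4 v2=A4 v3=C5 downbeat P5
  -> R5 @ bar 0 tick 0 v(0, 2): opens on M3
  -> R1 @ bar 1 tick 0 v(1, 3): F4/C5 P5 -> E4/B4 P5 similar
  -> R4 @ bar 1 tick 0 v(0, 2): G3/F4 m7 untreated
  -> R1 @ bar 2 tick 0 v(1, 3): E4/B4 P5 -> D4/A4 P5 similar
  -> R4 @ bar 2 tick 0 v(0, 2): F3/E4 M7 untreated
  -> R4 @ bar 3 tick 0 v(0, 1): A3/D4 P4 untreated
  -> R4 @ bar 3 tick 0 v(0, 2): A3/G4 m7 untreated
  -> R4 @ bar 3 tick 0 v(0, 3): A3/B4 M2 untreated
  -> R2 @ bar 4 tick 0 v(0, 2): A3/G4 m7 -> E3/E4 P8 similar
  -> R2 @ bar 4 tick 0 v(1, 3): D4/B4 M6 -> C4/G4 P5 similar
  -> R8 @ bar 4 tick 0 v(0, 2): penult P8 not 3rd/6th
  -> R1 @ bar 5 tick 0 v(1, 3): C4/G4 P5 -> F4/C5 P5 similar
  -> R2 @ bar 5 tick 0 v(0, 1): E3/C4 m6 -> F3/F4 P8 similar
  -> R2 @ bar 5 tick 0 v(0, 3): E3/G4 m3 -> F3/C5 P5 similar
  -> R6 @ bar 5 tick 3 v(0, 2): closes on M3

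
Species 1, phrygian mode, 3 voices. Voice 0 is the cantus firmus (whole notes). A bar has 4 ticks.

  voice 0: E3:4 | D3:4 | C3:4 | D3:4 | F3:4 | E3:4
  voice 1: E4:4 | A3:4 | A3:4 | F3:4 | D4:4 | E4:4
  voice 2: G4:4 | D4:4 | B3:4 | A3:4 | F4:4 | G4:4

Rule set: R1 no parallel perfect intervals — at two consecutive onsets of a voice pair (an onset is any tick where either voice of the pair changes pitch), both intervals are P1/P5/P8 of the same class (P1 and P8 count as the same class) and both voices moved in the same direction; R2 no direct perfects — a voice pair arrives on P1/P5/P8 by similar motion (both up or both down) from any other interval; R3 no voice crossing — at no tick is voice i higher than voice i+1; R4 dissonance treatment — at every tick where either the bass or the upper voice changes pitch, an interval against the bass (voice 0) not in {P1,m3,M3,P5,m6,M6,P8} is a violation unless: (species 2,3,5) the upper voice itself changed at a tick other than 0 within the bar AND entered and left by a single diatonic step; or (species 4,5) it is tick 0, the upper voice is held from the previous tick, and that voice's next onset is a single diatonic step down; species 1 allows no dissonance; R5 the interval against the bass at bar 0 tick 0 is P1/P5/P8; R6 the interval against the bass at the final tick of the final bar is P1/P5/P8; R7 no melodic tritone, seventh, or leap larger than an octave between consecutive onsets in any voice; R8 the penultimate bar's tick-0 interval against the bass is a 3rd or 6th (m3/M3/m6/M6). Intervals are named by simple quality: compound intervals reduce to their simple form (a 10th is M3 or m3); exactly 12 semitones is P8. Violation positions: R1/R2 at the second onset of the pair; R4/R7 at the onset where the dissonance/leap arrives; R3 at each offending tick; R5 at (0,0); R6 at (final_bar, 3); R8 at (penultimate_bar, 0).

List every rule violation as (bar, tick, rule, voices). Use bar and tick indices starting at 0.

bar 0: v0=E3 v1=E4 v2=G4 downbeat m3
bar 1: v0=D3 v1=A3 v2=D4 downbeat P8
bar 2: v0=C3 v1=A3 v2=B3 downbeat M7
bar 3: v0=D3 v1=F3 v2=A3 downbeat P5
bar 4: v0=F3 v1=D4 v2=F4 downbeat P8
bar 5: v0=E3 v1=E4 v2=G4 downbeat m3
  -> R5 @ bar 0 tick 0 v(0, 2): opens on m3
  -> R2 @ bar 1 tick 0 v(0, 1): E3/E4 P8 -> D3/A3 P5 similar
  -> R2 @ bar 1 tick 0 v(0, 2): E3/G4 m3 -> D3/D4 P8 similar
  -> R4 @ bar 2 tick 0 v(0, 2): C3/B3 M7 untreated
  -> R2 @ bar 4 tick 0 v(0, 2): D3/A3 P5 -> F3/F4 P8 similar
  -> R8 @ bar 4 tick 0 v(0, 2): penult P8 not 3rd/6th
  -> R6 @ bar 5 tick 3 v(0, 2): closes on m3

(0, 0, R5, (0, 2))
(1, 0, R2, (0, 1))
(1, 0, R2, (0, 2))
(2, 0, R4, (0, 2))
(4, 0, R2, (0, 2))
(4, 0, R8, (0, 2))
(5, 3, R6, (0, 2))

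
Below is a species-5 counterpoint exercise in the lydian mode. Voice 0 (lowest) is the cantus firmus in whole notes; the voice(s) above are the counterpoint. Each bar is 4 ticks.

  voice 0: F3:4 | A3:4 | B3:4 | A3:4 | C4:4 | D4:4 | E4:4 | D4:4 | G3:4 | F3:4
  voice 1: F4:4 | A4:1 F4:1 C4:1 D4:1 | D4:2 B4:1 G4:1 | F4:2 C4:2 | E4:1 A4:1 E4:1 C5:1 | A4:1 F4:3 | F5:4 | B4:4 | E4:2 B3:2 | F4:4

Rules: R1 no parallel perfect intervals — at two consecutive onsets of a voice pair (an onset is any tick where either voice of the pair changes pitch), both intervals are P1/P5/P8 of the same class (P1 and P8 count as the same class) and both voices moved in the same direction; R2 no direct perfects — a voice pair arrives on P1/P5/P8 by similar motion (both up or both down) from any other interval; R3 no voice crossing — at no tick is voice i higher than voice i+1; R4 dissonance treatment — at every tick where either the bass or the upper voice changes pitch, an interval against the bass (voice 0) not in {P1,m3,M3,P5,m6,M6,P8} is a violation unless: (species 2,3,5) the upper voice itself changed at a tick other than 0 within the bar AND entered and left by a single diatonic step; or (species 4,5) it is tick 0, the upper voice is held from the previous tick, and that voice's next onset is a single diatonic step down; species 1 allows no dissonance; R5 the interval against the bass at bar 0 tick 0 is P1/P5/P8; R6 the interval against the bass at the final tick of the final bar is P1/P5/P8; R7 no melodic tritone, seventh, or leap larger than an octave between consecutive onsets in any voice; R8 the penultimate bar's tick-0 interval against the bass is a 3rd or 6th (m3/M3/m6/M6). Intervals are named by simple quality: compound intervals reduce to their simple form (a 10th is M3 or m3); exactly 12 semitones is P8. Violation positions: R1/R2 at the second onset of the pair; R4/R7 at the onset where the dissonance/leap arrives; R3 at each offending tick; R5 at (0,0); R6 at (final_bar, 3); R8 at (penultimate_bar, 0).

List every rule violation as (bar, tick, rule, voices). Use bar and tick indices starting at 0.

(1, 0, R1, (0, 1))
(1, 3, R4, (0, 1))
(6, 0, R4, (0, 1))
(7, 0, R7, (1,))
(9, 0, R7, (1,))

bar 0: v0=F3 v1=F4 downbeat P8
bar 1: v0=A3 v1=A4 downbeat P8
bar 2: v0=B3 v1=D4 downbeat m3
bar 3: v0=A3 v1=F4 downbeat m6
bar 4: v0=C4 v1=E4 downbeat M3
bar 5: v0=D4 v1=A4 downbeat P5
bar 6: v0=E4 v1=F5 downbeat m2
bar 7: v0=D4 v1=B4 downbeat M6
bar 8: v0=G3 v1=E4 downbeat M6
bar 9: v0=F3 v1=F4 downbeat P8
  -> R1 @ bar 1 tick 0 v(0, 1): F3/F4 P8 -> A3/A4 P8 similar
  -> R4 @ bar 1 tick 3 v(0, 1): A3/D4 P4 untreated
  -> R4 @ bar 6 tick 0 v(0, 1): E4/F5 m2 untreated
  -> R7 @ bar 7 tick 0 v(1,): F5->B4 leap 6st
  -> R7 @ bar 9 tick 0 v(1,): B3->F4 leap 6st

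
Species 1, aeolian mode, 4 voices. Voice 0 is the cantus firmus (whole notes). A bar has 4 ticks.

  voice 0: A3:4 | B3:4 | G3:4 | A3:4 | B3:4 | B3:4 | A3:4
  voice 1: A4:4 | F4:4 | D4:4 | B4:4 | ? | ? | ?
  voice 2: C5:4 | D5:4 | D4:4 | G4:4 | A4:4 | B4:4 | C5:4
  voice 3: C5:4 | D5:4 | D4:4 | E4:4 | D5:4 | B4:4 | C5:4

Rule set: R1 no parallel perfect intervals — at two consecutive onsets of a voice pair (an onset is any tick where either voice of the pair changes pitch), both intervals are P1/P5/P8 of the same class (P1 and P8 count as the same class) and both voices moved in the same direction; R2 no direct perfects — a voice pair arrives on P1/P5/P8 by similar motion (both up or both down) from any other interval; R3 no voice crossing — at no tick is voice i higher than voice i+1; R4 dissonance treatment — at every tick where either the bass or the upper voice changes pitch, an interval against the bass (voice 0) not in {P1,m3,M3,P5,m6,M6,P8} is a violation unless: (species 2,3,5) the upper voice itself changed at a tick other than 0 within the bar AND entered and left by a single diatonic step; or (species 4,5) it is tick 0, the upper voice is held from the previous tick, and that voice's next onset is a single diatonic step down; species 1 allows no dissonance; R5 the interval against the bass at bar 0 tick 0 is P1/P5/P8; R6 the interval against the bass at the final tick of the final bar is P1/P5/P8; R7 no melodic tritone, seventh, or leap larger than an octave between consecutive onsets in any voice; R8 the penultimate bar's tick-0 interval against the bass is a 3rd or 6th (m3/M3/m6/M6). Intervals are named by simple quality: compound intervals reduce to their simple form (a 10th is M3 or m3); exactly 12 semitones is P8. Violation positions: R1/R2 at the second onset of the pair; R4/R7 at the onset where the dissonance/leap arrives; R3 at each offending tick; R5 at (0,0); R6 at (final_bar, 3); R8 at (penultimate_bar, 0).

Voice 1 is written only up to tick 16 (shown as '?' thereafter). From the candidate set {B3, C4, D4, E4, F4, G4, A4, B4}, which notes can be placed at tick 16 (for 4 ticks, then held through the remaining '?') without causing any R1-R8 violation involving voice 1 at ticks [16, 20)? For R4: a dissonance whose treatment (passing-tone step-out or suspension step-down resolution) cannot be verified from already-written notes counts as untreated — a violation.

B3: legal
C4: violates R4,R7
D4: legal
E4: violates R4
F4: violates R4,R7
G4: legal
A4: violates R4
B4: violates R3

{B3, D4, G4}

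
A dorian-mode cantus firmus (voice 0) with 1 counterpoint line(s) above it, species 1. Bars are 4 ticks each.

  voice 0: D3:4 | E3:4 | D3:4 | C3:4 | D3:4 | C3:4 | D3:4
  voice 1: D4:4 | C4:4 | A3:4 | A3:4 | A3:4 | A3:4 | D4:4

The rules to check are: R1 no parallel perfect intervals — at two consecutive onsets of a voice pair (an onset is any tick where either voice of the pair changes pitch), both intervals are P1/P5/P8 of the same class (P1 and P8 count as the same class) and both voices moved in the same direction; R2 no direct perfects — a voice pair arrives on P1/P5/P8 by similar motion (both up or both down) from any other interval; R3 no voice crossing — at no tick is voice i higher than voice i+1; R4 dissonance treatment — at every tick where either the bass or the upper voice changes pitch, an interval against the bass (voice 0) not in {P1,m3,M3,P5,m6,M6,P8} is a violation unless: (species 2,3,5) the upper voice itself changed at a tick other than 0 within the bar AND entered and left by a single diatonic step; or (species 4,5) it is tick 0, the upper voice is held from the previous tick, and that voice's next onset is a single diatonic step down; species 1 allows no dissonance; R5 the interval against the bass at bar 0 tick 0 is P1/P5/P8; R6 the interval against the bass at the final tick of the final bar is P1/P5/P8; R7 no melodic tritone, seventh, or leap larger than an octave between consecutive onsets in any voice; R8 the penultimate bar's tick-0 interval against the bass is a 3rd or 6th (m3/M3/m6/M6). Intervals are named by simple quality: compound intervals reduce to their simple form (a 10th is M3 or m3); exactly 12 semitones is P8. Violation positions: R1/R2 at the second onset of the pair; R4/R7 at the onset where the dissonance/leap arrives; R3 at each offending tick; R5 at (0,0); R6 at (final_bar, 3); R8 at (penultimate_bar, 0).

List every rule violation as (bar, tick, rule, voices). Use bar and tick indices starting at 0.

(2, 0, R2, (0, 1))
(6, 0, R2, (0, 1))

bar 0: v0=D3 v1=D4 downbeat P8
bar 1: v0=E3 v1=C4 downbeat m6
bar 2: v0=D3 v1=A3 downbeat P5
bar 3: v0=C3 v1=A3 downbeat M6
bar 4: v0=D3 v1=A3 downbeat P5
bar 5: v0=C3 v1=A3 downbeat M6
bar 6: v0=D3 v1=D4 downbeat P8
  -> R2 @ bar 2 tick 0 v(0, 1): E3/C4 m6 -> D3/A3 P5 similar
  -> R2 @ bar 6 tick 0 v(0, 1): C3/A3 M6 -> D3/D4 P8 similar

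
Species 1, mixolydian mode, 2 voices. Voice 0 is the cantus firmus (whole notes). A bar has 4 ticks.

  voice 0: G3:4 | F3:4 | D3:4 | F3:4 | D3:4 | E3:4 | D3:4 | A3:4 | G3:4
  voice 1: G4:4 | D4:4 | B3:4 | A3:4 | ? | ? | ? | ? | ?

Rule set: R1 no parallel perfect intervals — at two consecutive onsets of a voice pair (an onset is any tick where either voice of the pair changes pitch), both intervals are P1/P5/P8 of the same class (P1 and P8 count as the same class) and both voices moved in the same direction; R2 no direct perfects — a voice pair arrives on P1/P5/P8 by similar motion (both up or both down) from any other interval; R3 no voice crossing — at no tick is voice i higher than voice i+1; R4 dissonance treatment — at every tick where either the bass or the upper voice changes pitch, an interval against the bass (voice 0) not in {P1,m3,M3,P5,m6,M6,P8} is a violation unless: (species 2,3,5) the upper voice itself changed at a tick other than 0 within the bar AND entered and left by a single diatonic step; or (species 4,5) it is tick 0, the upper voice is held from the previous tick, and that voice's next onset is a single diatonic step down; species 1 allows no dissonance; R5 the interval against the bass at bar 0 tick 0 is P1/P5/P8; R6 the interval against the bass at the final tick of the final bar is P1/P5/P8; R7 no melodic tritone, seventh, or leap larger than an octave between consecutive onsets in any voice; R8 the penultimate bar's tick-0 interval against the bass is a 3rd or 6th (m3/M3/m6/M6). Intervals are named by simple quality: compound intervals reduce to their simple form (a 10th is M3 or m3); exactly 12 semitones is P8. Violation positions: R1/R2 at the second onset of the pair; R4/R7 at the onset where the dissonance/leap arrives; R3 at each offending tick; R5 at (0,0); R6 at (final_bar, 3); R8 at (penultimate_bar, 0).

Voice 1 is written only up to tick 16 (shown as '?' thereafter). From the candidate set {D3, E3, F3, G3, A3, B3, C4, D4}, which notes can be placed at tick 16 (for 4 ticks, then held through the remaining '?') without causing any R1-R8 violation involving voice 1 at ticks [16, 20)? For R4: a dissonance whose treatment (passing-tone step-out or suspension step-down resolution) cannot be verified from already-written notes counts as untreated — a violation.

{A3, B3, D4, F3}

D3: violates R2
E3: violates R4
F3: legal
G3: violates R4
A3: legal
B3: legal
C4: violates R4
D4: legal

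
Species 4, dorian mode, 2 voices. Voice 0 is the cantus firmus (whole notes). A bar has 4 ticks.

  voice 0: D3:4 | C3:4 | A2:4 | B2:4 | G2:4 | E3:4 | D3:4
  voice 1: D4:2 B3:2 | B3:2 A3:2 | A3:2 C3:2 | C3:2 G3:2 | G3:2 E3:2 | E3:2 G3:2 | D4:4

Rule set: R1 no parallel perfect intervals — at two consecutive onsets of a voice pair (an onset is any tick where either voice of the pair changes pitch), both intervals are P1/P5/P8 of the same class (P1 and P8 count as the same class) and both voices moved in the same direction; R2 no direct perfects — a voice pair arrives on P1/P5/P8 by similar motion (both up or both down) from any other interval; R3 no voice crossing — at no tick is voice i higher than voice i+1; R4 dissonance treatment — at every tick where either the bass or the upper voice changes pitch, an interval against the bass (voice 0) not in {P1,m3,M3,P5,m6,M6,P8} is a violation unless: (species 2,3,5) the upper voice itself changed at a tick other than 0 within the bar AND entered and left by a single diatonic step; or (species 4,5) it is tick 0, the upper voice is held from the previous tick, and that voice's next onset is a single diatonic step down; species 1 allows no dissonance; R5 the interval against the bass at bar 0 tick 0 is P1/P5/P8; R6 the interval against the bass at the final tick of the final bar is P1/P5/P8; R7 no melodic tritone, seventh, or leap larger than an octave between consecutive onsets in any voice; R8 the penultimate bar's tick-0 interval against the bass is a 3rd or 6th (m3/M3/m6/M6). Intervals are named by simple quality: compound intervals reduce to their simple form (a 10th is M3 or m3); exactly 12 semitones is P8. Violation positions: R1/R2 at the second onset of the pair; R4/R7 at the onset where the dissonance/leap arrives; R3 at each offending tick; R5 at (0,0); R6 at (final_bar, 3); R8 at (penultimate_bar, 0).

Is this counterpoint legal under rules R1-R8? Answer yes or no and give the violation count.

bar 0: v0=D3 v1=D4 (P8)
bar 1: v0=C3 v1=B3 (M7)
bar 2: v0=A2 v1=A3 (P8)
bar 3: v0=B2 v1=C3 (m2)
bar 4: v0=G2 v1=G3 (P8)
bar 5: v0=E3 v1=E3 (P1)
bar 6: v0=D3 v1=D4 (P8)
  R4 @ bar3.0: B2/C3 m2 untreated
  R8 @ bar5.0: penult P1 not 3rd/6th

No (2 violations)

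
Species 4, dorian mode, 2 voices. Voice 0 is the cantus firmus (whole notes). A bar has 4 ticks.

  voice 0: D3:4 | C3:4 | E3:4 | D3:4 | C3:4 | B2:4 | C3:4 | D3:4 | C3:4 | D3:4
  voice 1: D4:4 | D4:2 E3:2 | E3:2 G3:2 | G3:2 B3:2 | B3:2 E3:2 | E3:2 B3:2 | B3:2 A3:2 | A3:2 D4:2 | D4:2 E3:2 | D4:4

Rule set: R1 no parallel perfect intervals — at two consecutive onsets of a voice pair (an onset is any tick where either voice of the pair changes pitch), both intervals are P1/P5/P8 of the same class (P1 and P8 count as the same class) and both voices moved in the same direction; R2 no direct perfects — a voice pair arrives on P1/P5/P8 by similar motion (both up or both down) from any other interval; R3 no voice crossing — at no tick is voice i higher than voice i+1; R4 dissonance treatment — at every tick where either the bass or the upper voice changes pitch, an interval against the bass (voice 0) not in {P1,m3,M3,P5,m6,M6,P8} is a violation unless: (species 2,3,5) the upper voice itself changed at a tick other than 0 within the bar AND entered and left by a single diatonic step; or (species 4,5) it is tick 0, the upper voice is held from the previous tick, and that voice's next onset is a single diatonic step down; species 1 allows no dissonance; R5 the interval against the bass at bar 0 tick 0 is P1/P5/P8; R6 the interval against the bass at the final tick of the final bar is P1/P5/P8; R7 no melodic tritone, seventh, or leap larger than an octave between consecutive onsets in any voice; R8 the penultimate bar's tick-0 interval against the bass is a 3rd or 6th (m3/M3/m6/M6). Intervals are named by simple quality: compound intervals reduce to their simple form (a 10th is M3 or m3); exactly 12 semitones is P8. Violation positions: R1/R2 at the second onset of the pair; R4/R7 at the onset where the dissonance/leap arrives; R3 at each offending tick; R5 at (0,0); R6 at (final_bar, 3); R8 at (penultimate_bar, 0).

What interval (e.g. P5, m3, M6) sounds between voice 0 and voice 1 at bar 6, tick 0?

M7

voice 0=C3 voice 1=B3 -> M7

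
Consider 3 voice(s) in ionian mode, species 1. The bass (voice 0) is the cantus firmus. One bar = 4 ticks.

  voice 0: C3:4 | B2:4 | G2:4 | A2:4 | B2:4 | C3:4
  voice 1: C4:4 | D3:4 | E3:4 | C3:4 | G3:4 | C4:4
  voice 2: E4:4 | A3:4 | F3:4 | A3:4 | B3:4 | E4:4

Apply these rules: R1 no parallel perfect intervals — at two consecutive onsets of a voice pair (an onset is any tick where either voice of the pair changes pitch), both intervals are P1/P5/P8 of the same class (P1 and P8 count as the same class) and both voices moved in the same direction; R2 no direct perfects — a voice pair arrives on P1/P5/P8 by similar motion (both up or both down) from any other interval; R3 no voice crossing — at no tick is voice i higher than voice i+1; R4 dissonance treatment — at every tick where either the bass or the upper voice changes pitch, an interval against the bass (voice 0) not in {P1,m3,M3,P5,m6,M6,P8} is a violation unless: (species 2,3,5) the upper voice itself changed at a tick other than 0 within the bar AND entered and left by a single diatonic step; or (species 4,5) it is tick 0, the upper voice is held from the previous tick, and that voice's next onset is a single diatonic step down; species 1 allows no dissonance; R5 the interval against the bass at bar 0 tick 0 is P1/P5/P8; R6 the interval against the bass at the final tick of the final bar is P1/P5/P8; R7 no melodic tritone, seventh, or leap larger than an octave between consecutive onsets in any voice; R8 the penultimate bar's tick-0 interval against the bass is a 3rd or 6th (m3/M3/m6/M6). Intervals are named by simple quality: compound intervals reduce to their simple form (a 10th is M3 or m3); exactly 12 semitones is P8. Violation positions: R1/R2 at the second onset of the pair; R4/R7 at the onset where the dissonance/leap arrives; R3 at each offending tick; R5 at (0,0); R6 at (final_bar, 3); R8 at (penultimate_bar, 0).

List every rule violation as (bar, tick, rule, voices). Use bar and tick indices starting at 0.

bar 0: v0=C3 v1=C4 v2=E4 downbeat M3
bar 1: v0=B2 v1=D3 v2=A3 downbeat m7
bar 2: v0=G2 v1=E3 v2=F3 downbeat m7
bar 3: v0=A2 v1=C3 v2=A3 downbeat P8
bar 4: v0=B2 v1=G3 v2=B3 downbeat P8
bar 5: v0=C3 v1=C4 v2=E4 downbeat M3
  -> R5 @ bar 0 tick 0 v(0, 2): opens on M3
  -> R2 @ bar 1 tick 0 v(1, 2): C4/E4 M3 -> D3/A3 P5 similar
  -> R4 @ bar 1 tick 0 v(0, 2): B2/A3 m7 untreated
  -> R7 @ bar 1 tick 0 v(1,): C4->D3 leap 10st
  -> R4 @ bar 2 tick 0 v(0, 2): G2/F3 m7 untreated
  -> R2 @ bar 3 tick 0 v(0, 2): G2/F3 m7 -> A2/A3 P8 similar
  -> R1 @ bar 4 tick 0 v(0, 2): A2/A3 P8 -> B2/B3 P8 similar
  -> R8 @ bar 4 tick 0 v(0, 2): penult P8 not 3rd/6th
  -> R2 @ bar 5 tick 0 v(0, 1): B2/G3 m6 -> C3/C4 P8 similar
  -> R6 @ bar 5 tick 3 v(0, 2): closes on M3

(0, 0, R5, (0, 2))
(1, 0, R2, (1, 2))
(1, 0, R4, (0, 2))
(1, 0, R7, (1,))
(2, 0, R4, (0, 2))
(3, 0, R2, (0, 2))
(4, 0, R1, (0, 2))
(4, 0, R8, (0, 2))
(5, 0, R2, (0, 1))
(5, 3, R6, (0, 2))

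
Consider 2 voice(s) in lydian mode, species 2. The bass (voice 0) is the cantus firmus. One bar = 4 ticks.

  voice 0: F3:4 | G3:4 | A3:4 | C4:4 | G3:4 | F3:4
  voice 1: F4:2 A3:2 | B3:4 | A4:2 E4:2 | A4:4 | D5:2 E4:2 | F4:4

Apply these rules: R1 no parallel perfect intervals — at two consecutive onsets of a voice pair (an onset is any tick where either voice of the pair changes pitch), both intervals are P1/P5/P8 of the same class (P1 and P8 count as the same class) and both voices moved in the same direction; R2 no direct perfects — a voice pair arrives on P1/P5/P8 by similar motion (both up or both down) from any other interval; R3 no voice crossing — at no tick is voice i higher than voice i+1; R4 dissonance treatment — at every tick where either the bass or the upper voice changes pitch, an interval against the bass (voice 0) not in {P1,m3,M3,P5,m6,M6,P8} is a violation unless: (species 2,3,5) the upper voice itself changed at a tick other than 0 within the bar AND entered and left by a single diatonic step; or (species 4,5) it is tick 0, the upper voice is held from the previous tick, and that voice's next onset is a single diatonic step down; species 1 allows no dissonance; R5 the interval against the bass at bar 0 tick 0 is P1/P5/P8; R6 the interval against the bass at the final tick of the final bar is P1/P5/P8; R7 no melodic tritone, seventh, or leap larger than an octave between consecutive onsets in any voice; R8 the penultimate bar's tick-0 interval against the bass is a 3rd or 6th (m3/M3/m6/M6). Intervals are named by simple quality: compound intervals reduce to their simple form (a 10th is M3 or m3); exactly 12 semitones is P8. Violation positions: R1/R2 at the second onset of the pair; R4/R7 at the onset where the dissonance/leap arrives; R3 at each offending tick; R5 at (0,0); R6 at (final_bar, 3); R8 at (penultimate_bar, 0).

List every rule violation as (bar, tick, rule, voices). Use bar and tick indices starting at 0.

(2, 0, R2, (0, 1))
(2, 0, R7, (1,))
(4, 0, R8, (0, 1))
(4, 2, R7, (1,))

bar 0: v0=F3 v1=F4 downbeat P8
bar 1: v0=G3 v1=B3 downbeat M3
bar 2: v0=A3 v1=A4 downbeat P8
bar 3: v0=C4 v1=A4 downbeat M6
bar 4: v0=G3 v1=D5 downbeat P5
bar 5: v0=F3 v1=F4 downbeat P8
  -> R2 @ bar 2 tick 0 v(0, 1): G3/B3 M3 -> A3/A4 P8 similar
  -> R7 @ bar 2 tick 0 v(1,): B3->A4 leap 10st
  -> R8 @ bar 4 tick 0 v(0, 1): penult P5 not 3rd/6th
  -> R7 @ bar 4 tick 2 v(1,): D5->E4 leap 10st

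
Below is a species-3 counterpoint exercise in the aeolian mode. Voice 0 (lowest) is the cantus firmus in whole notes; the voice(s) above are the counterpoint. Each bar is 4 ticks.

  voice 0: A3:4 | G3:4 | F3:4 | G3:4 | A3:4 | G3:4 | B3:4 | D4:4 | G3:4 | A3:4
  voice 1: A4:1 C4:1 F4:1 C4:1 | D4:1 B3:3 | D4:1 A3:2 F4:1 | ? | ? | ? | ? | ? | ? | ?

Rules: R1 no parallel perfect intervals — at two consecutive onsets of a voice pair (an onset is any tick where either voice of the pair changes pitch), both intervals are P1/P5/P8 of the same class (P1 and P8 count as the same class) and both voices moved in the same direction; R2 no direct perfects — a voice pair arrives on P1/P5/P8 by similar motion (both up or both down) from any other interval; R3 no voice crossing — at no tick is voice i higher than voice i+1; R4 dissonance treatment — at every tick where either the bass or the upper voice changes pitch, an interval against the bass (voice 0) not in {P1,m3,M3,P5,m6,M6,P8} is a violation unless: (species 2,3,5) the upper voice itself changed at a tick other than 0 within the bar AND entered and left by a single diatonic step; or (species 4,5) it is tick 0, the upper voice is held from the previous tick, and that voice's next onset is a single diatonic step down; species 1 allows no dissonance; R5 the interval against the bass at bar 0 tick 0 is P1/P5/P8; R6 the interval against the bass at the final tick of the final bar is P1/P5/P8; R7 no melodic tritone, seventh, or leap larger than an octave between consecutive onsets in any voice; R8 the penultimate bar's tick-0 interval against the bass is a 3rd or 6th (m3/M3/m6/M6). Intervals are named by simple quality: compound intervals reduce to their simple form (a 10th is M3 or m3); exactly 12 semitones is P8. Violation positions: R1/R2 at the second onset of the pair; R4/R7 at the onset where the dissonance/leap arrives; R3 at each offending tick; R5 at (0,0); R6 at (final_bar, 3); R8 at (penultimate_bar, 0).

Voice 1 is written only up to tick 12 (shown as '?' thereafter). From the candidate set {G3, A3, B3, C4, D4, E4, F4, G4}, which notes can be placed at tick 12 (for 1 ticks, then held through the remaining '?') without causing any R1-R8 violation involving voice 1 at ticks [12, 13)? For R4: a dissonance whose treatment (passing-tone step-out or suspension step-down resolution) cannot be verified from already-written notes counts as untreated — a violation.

G3: violates R7
A3: violates R4
B3: violates R7
C4: violates R4
D4: legal
E4: legal
F4: violates R4
G4: violates R1

{D4, E4}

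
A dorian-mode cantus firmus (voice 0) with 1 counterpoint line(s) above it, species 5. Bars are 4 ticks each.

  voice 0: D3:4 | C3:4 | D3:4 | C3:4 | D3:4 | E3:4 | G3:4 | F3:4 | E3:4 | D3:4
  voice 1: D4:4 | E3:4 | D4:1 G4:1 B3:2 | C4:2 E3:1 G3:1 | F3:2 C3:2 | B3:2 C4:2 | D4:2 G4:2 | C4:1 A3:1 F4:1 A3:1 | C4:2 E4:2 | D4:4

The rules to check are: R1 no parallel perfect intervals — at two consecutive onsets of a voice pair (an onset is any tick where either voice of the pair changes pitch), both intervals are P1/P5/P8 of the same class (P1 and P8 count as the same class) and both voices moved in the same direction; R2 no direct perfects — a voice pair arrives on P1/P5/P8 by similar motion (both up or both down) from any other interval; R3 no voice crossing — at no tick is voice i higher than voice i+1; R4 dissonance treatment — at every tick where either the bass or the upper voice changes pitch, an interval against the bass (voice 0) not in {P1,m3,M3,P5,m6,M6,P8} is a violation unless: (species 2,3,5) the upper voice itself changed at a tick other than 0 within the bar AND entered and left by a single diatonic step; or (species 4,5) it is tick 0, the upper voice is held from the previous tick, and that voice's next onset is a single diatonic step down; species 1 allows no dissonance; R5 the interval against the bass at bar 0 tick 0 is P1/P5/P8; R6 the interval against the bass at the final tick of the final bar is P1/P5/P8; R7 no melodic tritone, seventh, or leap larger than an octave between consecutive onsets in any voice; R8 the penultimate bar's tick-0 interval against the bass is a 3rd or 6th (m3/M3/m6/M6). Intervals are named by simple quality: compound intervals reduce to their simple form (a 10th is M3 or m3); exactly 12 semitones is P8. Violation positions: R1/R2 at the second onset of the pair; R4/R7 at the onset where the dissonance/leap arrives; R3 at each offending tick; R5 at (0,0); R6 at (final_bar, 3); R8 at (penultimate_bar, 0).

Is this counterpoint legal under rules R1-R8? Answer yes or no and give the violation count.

No (12 violations)

bar 0: v0=D3 v1=D4 (P8)
bar 1: v0=C3 v1=E3 (M3)
bar 2: v0=D3 v1=D4 (P8)
bar 3: v0=C3 v1=C4 (P8)
bar 4: v0=D3 v1=F3 (m3)
bar 5: v0=E3 v1=B3 (P5)
bar 6: v0=G3 v1=D4 (P5)
bar 7: v0=F3 v1=C4 (P5)
bar 8: v0=E3 v1=C4 (m6)
bar 9: v0=D3 v1=D4 (P8)
  R7 @ bar1.0: D4->E3 leap 10st
  R2 @ bar2.0: C3/E3 M3 -> D3/D4 P8 similar
  R7 @ bar2.0: E3->D4 leap 10st
  R4 @ bar2.1: D3/G4 P4 untreated
  R3 @ bar4.2: D3 above C3
  R4 @ bar4.2: D3/C3 M2 untreated
  R3 @ bar4.3: D3 above C3
  R2 @ bar5.0: D3/C3 M2 -> E3/B3 P5 similar
  R7 @ bar5.0: C3->B3 leap 11st
  R2 @ bar6.0: E3/C4 m6 -> G3/D4 P5 similar
  R2 @ bar7.0: G3/G4 P8 -> F3/C4 P5 similar
  R1 @ bar9.0: E3/E4 P8 -> D3/D4 P8 similar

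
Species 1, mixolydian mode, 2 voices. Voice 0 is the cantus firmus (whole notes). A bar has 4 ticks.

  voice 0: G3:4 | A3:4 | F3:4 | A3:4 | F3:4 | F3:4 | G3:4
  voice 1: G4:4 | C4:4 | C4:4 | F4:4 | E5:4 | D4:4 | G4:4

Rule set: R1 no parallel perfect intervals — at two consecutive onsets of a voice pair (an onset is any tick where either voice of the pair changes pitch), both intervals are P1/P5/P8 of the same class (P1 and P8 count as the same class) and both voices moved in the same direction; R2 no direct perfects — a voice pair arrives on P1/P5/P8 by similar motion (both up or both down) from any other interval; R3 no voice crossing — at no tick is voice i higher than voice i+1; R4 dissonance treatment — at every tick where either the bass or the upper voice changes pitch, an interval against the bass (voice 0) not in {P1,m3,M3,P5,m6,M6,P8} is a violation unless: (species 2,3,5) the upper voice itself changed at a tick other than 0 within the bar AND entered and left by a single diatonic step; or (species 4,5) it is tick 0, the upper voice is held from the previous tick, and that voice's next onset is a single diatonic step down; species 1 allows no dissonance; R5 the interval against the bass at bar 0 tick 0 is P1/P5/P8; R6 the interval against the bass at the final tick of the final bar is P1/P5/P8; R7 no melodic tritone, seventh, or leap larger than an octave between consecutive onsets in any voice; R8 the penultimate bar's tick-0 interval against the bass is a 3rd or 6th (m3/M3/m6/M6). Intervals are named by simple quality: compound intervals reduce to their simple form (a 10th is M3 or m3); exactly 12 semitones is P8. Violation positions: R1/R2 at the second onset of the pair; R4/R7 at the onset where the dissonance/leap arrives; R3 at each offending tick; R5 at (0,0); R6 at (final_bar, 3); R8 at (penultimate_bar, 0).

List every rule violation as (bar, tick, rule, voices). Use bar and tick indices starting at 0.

bar 0: v0=G3 v1=G4 downbeat P8
bar 1: v0=A3 v1=C4 downbeat m3
bar 2: v0=F3 v1=C4 downbeat P5
bar 3: v0=A3 v1=F4 downbeat m6
bar 4: v0=F3 v1=E5 downbeat M7
bar 5: v0=F3 v1=D4 downbeat M6
bar 6: v0=G3 v1=G4 downbeat P8
  -> R4 @ bar 4 tick 0 v(0, 1): F3/E5 M7 untreated
  -> R7 @ bar 4 tick 0 v(1,): F4->E5 leap 11st
  -> R7 @ bar 5 tick 0 v(1,): E5->D4 leap 14st
  -> R2 @ bar 6 tick 0 v(0, 1): F3/D4 M6 -> G3/G4 P8 similar

(4, 0, R4, (0, 1))
(4, 0, R7, (1,))
(5, 0, R7, (1,))
(6, 0, R2, (0, 1))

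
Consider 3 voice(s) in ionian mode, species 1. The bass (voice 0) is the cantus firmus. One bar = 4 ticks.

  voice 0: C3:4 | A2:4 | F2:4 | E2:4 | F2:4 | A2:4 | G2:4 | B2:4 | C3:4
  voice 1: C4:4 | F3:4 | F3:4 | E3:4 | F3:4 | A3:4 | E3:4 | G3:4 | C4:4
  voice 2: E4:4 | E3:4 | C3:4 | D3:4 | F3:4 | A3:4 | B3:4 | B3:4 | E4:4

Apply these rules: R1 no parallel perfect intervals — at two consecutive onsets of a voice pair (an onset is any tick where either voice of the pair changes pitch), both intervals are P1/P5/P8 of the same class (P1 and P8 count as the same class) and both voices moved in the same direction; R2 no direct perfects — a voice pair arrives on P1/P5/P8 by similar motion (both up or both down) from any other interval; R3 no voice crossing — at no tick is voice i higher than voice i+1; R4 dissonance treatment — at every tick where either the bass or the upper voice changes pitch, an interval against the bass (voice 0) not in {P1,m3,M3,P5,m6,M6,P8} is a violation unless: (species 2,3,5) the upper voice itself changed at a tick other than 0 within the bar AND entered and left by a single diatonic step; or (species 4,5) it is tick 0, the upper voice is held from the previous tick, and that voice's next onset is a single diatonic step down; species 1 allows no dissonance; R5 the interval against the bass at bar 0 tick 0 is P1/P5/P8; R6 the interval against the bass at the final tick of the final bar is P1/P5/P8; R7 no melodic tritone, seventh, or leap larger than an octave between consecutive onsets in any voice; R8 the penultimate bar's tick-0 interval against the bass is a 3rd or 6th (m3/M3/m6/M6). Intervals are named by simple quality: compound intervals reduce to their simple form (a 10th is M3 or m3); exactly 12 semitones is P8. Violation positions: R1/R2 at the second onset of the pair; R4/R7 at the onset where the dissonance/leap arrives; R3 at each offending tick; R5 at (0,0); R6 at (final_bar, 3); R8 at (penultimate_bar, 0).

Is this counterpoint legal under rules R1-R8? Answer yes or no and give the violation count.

No (26 violations)

bar 0: v0=C3 v1=C4 v2=E4 (M3)
bar 1: v0=A2 v1=F3 v2=E3 (P5)
bar 2: v0=F2 v1=F3 v2=C3 (P5)
bar 3: v0=E2 v1=E3 v2=D3 (m7)
bar 4: v0=F2 v1=F3 v2=F3 (P8)
bar 5: v0=A2 v1=A3 v2=A3 (P8)
bar 6: v0=G2 v1=E3 v2=B3 (M3)
bar 7: v0=B2 v1=G3 v2=B3 (P8)
bar 8: v0=C3 v1=C4 v2=E4 (M3)
  R5 @ bar0.0: opens on M3
  R2 @ bar1.0: C3/E4 M3 -> A2/E3 P5 similar
  R3 @ bar1.0: F3 above E3
  R3 @ bar1.1: F3 above E3
  R3 @ bar1.2: F3 above E3
  R3 @ bar1.3: F3 above E3
  R1 @ bar2.0: A2/E3 P5 -> F2/C3 P5 similar
  R3 @ bar2.0: F3 above C3
  R3 @ bar2.1: F3 above C3
  R3 @ bar2.2: F3 above C3
  R3 @ bar2.3: F3 above C3
  R1 @ bar3.0: F2/F3 P8 -> E2/E3 P8 similar
  R3 @ bar3.0: E3 above D3
  R4 @ bar3.0: E2/D3 m7 untreated
  R3 @ bar3.1: E3 above D3
  R3 @ bar3.2: E3 above D3
  R3 @ bar3.3: E3 above D3
  R1 @ bar4.0: E2/E3 P8 -> F2/F3 P8 similar
  R2 @ bar4.0: E2/D3 m7 -> F2/F3 P8 similar
  R2 @ bar4.0: E3/D3 M2 -> F3/F3 P1 similar
  R1 @ bar5.0: F2/F3 P8 -> A2/A3 P8 similar
  R1 @ bar5.0: F2/F3 P8 -> A2/A3 P8 similar
  R1 @ bar5.0: F3/F3 P1 -> A3/A3 P1 similar
  R8 @ bar7.0: penult P8 not 3rd/6th
  R2 @ bar8.0: B2/G3 m6 -> C3/C4 P8 similar
  R6 @ bar8.3: closes on M3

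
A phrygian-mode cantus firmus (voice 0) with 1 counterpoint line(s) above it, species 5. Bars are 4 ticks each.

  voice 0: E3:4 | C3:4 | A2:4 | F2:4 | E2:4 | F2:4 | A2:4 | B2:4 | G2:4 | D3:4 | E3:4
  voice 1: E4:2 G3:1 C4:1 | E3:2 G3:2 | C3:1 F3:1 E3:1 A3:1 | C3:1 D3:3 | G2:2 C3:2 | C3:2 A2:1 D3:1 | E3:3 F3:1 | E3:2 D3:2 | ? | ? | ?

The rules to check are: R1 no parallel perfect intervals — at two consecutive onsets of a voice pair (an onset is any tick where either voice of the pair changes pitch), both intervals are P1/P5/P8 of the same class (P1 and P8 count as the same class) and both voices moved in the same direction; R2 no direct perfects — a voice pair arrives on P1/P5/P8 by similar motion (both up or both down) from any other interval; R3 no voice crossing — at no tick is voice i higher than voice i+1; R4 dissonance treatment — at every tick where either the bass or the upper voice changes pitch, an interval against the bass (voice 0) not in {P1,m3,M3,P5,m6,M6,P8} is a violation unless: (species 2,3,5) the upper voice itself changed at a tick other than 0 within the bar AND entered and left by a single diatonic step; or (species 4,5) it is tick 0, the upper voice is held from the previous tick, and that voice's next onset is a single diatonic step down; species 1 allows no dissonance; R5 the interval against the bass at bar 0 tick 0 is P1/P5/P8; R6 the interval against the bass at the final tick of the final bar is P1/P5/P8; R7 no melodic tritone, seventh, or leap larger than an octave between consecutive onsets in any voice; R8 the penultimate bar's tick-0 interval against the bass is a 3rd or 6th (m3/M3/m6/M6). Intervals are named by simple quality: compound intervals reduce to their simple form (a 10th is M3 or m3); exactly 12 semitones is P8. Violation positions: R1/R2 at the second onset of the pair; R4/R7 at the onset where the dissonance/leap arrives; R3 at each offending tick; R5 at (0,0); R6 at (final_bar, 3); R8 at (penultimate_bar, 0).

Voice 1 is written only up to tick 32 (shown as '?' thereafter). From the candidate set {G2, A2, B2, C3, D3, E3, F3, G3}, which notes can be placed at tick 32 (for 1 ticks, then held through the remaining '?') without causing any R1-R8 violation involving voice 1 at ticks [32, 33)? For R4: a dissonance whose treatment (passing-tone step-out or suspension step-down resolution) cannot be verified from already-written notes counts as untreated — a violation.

{B2, D3, E3, G3}

G2: violates R2
A2: violates R4
B2: legal
C3: violates R4
D3: legal
E3: legal
F3: violates R4
G3: legal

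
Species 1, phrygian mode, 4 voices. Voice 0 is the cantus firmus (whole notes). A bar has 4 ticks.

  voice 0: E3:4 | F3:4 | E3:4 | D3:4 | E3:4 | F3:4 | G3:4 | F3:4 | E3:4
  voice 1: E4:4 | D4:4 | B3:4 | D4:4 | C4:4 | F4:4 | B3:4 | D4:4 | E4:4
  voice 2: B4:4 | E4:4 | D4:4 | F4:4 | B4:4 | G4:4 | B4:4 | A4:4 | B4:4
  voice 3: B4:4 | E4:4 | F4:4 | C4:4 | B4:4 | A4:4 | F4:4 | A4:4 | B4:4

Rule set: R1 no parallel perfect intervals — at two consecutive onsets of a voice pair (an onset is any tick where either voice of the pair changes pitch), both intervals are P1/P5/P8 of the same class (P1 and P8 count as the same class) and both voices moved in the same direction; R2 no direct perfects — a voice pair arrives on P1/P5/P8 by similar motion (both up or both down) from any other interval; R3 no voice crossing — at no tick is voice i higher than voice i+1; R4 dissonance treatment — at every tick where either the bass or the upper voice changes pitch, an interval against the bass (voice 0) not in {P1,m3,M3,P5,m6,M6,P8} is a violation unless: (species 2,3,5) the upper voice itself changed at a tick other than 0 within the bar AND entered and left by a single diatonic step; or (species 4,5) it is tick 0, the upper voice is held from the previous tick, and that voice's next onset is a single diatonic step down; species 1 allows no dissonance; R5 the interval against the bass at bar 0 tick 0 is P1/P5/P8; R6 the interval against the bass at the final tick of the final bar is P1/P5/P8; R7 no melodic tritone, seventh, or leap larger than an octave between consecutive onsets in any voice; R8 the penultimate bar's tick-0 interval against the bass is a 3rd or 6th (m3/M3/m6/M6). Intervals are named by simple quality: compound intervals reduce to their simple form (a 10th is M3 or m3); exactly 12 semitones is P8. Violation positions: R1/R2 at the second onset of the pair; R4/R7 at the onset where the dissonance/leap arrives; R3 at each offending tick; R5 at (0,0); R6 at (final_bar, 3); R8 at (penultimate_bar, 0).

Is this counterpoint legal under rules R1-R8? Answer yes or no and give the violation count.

bar 0: v0=E3 v1=E4 v2=B4 v3=B4 (P5)
bar 1: v0=F3 v1=D4 v2=E4 v3=E4 (M7)
bar 2: v0=E3 v1=B3 v2=D4 v3=F4 (m2)
bar 3: v0=D3 v1=D4 v2=F4 v3=C4 (m7)
bar 4: v0=E3 v1=C4 v2=B4 v3=B4 (P5)
bar 5: v0=F3 v1=F4 v2=G4 v3=A4 (M3)
bar 6: v0=G3 v1=B3 v2=B4 v3=F4 (m7)
bar 7: v0=F3 v1=D4 v2=A4 v3=A4 (M3)
bar 8: v0=E3 v1=E4 v2=B4 v3=B4 (P5)
  R1 @ bar1.0: B4/B4 P1 -> E4/E4 P1 similar
  R4 @ bar1.0: F3/E4 M7 untreated
  R4 @ bar1.0: F3/E4 M7 untreated
  R2 @ bar2.0: F3/D4 M6 -> E3/B3 P5 similar
  R4 @ bar2.0: E3/D4 m7 untreated
  R4 @ bar2.0: E3/F4 m2 untreated
  R3 @ bar3.0: F4 above C4
  R4 @ bar3.0: D3/C4 m7 untreated
  R3 @ bar3.1: F4 above C4
  R3 @ bar3.2: F4 above C4
  R3 @ bar3.3: F4 above C4
  R2 @ bar4.0: D3/F4 m3 -> E3/B4 P5 similar
  R2 @ bar4.0: D3/C4 m7 -> E3/B4 P5 similar
  R2 @ bar4.0: F4/C4 P4 -> B4/B4 P1 similar
  R7 @ bar4.0: F4->B4 leap 6st
  R7 @ bar4.0: C4->B4 leap 11st
  R2 @ bar5.0: E3/C4 m6 -> F3/F4 P8 similar
  R4 @ bar5.0: F3/G4 M2 untreated
  R3 @ bar6.0: B4 above F4
  R4 @ bar6.0: G3/F4 m7 untreated
  R7 @ bar6.0: F4->B3 leap 6st
  R3 @ bar6.1: B4 above F4
  R3 @ bar6.2: B4 above F4
  R3 @ bar6.3: B4 above F4
  R2 @ bar7.0: B3/F4 TT -> D4/A4 P5 similar
  R1 @ bar8.0: D4/A4 P5 -> E4/B4 P5 similar
  R1 @ bar8.0: D4/A4 P5 -> E4/B4 P5 similar
  R1 @ bar8.0: A4/A4 P1 -> B4/B4 P1 similar

No (28 violations)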